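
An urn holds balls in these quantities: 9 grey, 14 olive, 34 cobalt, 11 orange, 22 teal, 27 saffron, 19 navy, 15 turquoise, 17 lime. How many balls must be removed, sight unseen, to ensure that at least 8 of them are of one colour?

64

The 9 colours are the holes; the balls drawn are the pigeons.
To avoid 8 of any one colour, the worst case takes at most 7 of each colour.
That gives 7 + 7 + 7 + 7 + 7 + 7 + 7 + 7 + 7 = 63 balls with no colour reaching 8.
The next ball forces some colour to 8, so 63 + 1 = 64.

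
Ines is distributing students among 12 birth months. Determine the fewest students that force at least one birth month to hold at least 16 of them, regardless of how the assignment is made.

With 180 students one could put exactly 15 in each of the 12 birth months, and no birth month would reach 16.
By pigeonhole, one more student must land in a birth month that already has 15, giving it 16.
So 12 × 15 + 1 = 181 students are required.

181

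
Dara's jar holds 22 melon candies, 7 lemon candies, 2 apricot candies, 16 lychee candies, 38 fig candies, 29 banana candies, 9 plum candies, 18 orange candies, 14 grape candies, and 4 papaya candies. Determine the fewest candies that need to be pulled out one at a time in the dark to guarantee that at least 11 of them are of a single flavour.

83

Pigeonhole: put each drawn candy into a box by flavour. The largest draw with every box below 11 takes min(count, 10) from each flavour; flavours with fewer than 10 contribute all they have.
Σ min(cᵢ, 10) = 10 + 7 + 2 + 10 + 10 + 10 + 9 + 10 + 10 + 4 = 82.
Draw number 82 + 1 = 83 must push one box to 11.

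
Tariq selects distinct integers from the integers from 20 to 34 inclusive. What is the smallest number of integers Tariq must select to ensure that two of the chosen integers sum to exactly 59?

Two chosen integers sum to 59 exactly when both halves of some pair {x, 59−x} with 25 ≤ x ≤ 59−x ≤ 34 are chosen — 5 such pairs.
The remaining 5 elements (those with no distinct partner in range) can never complete a 59-sum, so the worst case takes all of them and one from each pair: 5 + 5 = 10.
The 11th integer has to be the second member of some pair, so 10 + 1 = 11.

11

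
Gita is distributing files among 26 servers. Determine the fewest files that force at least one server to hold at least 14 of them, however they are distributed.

339

With 338 files one could put exactly 13 in each of the 26 servers, and no server would reach 14.
One more file must land in a server that already has 13, giving it 14.
So 26 × 13 + 1 = 339 files are required.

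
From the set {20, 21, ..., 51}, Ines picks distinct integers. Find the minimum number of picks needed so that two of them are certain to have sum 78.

21

Two chosen integers sum to 78 exactly when both halves of some pair {x, 78−x} with 27 ≤ x ≤ 78−x ≤ 51 are chosen — 12 such pairs.
The remaining 8 elements (those with no distinct partner in range) can never complete a 78-sum, so the worst case takes all of them and one from each pair: 8 + 12 = 20.
By the pigeonhole principle, the 21st integer has to be the second member of some pair, so 20 + 1 = 21.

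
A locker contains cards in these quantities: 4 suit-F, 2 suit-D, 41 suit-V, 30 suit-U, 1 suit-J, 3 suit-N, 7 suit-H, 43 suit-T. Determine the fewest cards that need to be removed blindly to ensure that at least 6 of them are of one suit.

31

The 8 suits are the holes; the cards drawn are the pigeons.
To avoid 6 of any one suit, the worst case takes at most 5 of each suit, or every card of a suit that has fewer than 5.
That gives 4 + 2 + 5 + 5 + 1 + 3 + 5 + 5 = 30 cards with no suit reaching 6.
The next card forces some suit to 6, so 30 + 1 = 31.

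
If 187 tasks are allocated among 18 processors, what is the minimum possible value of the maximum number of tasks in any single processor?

The 18 processors are the holes and the 187 tasks are the pigeons.
If every processor held at most 10 tasks, the total would be at most 18 × 10 = 180, which is less than 187.
So some processor holds at least ⌈187/18⌉ = 11 tasks.

11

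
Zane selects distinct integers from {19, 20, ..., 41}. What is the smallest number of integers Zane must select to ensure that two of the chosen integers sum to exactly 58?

Two chosen integers sum to 58 exactly when both halves of some pair {x, 58−x} with 19 ≤ x ≤ 58−x ≤ 39 are chosen — 10 such pairs.
The remaining 3 elements (those with no distinct partner in range) can never complete a 58-sum, so the worst case takes all of them and one from each pair: 3 + 10 = 13.
Pigeonhole: the 14th integer has to be the second member of some pair, so 13 + 1 = 14.

14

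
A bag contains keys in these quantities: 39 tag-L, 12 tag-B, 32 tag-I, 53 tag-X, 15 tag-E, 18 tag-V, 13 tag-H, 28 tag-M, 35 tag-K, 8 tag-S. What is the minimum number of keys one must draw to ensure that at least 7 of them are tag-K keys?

In the worst case for collecting tag-K keys, every non-tag-K key comes out first.
There are 39 + 12 + 32 + 53 + 15 + 18 + 13 + 28 + 8 = 218 non-tag-K keys altogether.
After those, each further key must be tag-K, so 218 + 7 = 225 draws guarantee 7 tag-K keys.

225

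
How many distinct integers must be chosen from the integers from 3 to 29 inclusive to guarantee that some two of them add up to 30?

16

Group the elements by complementary pair {x, 30−x}: {3,27}, {4,26}, {5,25}, …, giving 12 two-element pairs, the single value 15 (it cannot pair with itself since the integers are distinct), and 2 integers whose partner 30−x falls outside [3,29].
Treating each of those 15 groups as a pigeonhole, one can pick one integer per group — 15 integers — with no two summing to 30.
The 16th integer lands in an occupied pair, forcing a sum of 30.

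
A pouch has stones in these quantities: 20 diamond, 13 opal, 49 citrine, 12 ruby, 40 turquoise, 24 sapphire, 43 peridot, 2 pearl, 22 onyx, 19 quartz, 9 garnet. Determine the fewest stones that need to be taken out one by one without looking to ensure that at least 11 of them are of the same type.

102

An adversary could hand out at most 10 stones per type (pearl, garnet run out sooner): 10 + 10 + 10 + 10 + 10 + 10 + 10 + 2 + 10 + 10 + 9 = 101 stones and still no type has 11.
By pigeonhole, one more stone lands in a type already at 10, so 102 draws are enough and 101 are not.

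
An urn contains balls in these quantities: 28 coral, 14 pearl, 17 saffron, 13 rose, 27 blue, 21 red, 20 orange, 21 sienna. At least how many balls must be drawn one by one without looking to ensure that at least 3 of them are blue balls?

In the worst case for collecting blue balls, every non-blue ball comes out first.
There are 28 + 14 + 17 + 13 + 21 + 20 + 21 = 134 non-blue balls altogether.
After those, each further ball must be blue, so 134 + 3 = 137 draws guarantee 3 blue balls.

137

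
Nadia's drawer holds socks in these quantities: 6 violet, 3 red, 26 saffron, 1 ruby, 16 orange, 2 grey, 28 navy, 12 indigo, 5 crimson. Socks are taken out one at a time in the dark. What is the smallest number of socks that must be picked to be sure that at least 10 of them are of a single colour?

An adversary could hand out at most 9 socks per colour (5 colours run out sooner): 6 + 3 + 9 + 1 + 9 + 2 + 9 + 9 + 5 = 53 socks and still no colour has 10.
One more sock lands in a colour already at 9, so 54 draws are enough and 53 are not.

54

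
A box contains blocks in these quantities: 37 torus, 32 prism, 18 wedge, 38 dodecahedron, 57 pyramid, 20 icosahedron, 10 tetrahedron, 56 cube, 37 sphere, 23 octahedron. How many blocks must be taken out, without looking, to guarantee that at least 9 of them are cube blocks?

281

In the worst case for collecting cube blocks, every non-cube block comes out first.
There are 37 + 32 + 18 + 38 + 57 + 20 + 10 + 37 + 23 = 272 non-cube blocks altogether.
After those, each further block must be cube, so 272 + 9 = 281 draws guarantee 9 cube blocks.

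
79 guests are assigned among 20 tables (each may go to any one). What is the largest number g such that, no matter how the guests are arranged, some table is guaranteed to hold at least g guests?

Pigeonhole: the 20 tables are the holes and the 79 guests are the pigeons.
If every table held at most 3 guests, the total would be at most 20 × 3 = 60, which is less than 79.
So some table holds at least ⌈79/20⌉ = 4 guests.

4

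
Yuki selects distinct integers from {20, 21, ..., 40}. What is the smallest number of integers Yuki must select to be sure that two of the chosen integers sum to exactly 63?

13

Two chosen integers sum to 63 exactly when both halves of some pair {x, 63−x} with 23 ≤ x ≤ 63−x ≤ 40 are chosen — 9 such pairs.
The remaining 3 elements (those with no distinct partner in range) can never complete a 63-sum, so the worst case takes all of them and one from each pair: 3 + 9 = 12.
By the pigeonhole principle, the 13th integer has to be the second member of some pair, so 12 + 1 = 13.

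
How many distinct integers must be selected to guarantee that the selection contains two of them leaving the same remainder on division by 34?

35

The 34 residue classes mod 34 are the pigeonholes.
With 34 integers one could put 1 in each residue class and have no class reach 2.
The 35th integer pushes some class to 2, so 34·1 + 1 = 35.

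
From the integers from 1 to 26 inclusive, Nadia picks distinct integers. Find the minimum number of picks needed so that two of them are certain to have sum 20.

18

Group the elements by complementary pair {x, 20−x}: {1,19}, {2,18}, {3,17}, …, giving 9 two-element pairs, the single value 10 (it cannot pair with itself since the integers are distinct), and 7 integers whose partner 20−x falls outside [1,26].
Treating each of those 17 groups as a pigeonhole, one can pick one integer per group — 17 integers — with no two summing to 20.
The 18th integer lands in an occupied pair, forcing a sum of 20.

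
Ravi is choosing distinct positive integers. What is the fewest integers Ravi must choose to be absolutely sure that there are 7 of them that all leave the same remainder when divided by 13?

By the pigeonhole principle, the 13 residue classes mod 13 are the pigeonholes.
With 78 integers one could put 6 in each residue class and have no class reach 7.
The 79th integer pushes some class to 7, so 13·6 + 1 = 79.

79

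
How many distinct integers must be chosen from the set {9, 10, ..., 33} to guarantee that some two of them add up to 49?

Two chosen integers sum to 49 exactly when both halves of some pair {x, 49−x} with 16 ≤ x ≤ 49−x ≤ 33 are chosen — 9 such pairs.
The remaining 7 elements (those with no distinct partner in range) can never complete a 49-sum, so the worst case takes all of them and one from each pair: 7 + 9 = 16.
By the pigeonhole principle, the 17th integer has to be the second member of some pair, so 16 + 1 = 17.

17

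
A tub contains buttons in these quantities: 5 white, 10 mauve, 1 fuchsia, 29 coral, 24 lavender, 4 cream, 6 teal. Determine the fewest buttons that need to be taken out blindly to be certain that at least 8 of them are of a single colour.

38

Put each drawn button into a box by colour. The largest draw with every box below 8 takes min(count, 7) from each colour; colours with fewer than 7 contribute all they have.
Σ min(cᵢ, 7) = 5 + 7 + 1 + 7 + 7 + 4 + 6 = 37.
Draw number 37 + 1 = 38 must push one box to 8.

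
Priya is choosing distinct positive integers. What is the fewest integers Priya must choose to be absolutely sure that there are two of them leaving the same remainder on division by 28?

29

By the pigeonhole principle, the 28 residue classes mod 28 are the pigeonholes.
With 28 integers one could put 1 in each residue class and have no class reach 2.
The 29th integer pushes some class to 2, so 28·1 + 1 = 29.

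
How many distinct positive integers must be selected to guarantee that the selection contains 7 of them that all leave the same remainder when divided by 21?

By the pigeonhole principle, the 21 residue classes mod 21 are the pigeonholes.
With 126 integers one could put 6 in each residue class and have no class reach 7.
The 127th integer pushes some class to 7, so 21·6 + 1 = 127.

127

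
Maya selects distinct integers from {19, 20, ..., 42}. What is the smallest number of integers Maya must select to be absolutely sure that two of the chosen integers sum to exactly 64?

15

Group the elements by complementary pair {x, 64−x}: {22,42}, {23,41}, {24,40}, …, giving 10 two-element pairs, the single value 32 (it cannot pair with itself since the integers are distinct), and 3 integers whose partner 64−x falls outside [19,42].
Treating each of those 14 groups as a pigeonhole, one can pick one integer per group — 14 integers — with no two summing to 64.
The 15th integer lands in an occupied pair, forcing a sum of 64.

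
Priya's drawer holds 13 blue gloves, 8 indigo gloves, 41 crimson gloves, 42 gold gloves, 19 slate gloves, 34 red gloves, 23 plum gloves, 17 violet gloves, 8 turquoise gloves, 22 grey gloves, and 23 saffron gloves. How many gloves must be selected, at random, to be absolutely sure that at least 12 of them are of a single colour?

Pigeonhole: the 11 colours are the holes; the gloves drawn are the pigeons.
To avoid 12 of any one colour, the worst case takes at most 11 of each colour, or every glove of a colour that has fewer than 11.
That gives 11 + 8 + 11 + 11 + 11 + 11 + 11 + 11 + 8 + 11 + 11 = 115 gloves with no colour reaching 12.
The next glove forces some colour to 12, so 115 + 1 = 116.

116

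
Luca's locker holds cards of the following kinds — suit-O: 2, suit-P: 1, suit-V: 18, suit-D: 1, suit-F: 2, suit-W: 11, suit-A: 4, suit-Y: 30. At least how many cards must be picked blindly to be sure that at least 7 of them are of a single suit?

29

By the pigeonhole principle, put each drawn card into a box by suit. The largest draw with every box below 7 takes min(count, 6) from each suit; suits with fewer than 6 contribute all they have.
Σ min(cᵢ, 6) = 2 + 1 + 6 + 1 + 2 + 6 + 4 + 6 = 28.
Draw number 28 + 1 = 29 must push one box to 7.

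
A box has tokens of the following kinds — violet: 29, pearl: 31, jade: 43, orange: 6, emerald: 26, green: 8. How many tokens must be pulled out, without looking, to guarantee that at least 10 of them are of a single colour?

By the pigeonhole principle, put each drawn token into a box by colour. The largest draw with every box below 10 takes min(count, 9) from each colour; colours with fewer than 9 contribute all they have.
Σ min(cᵢ, 9) = 9 + 9 + 9 + 6 + 9 + 8 = 50.
Draw number 50 + 1 = 51 must push one box to 10.

51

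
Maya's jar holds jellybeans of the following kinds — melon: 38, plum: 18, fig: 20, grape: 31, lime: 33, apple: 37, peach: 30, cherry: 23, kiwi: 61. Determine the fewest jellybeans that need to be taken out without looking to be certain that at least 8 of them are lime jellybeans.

In the worst case for collecting lime jellybeans, every non-lime jellybean comes out first.
There are 38 + 18 + 20 + 31 + 37 + 30 + 23 + 61 = 258 non-lime jellybeans altogether.
After those, each further jellybean must be lime, so 258 + 8 = 266 draws guarantee 8 lime jellybeans.

266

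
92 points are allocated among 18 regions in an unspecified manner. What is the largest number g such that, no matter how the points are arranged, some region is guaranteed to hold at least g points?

6

Pigeonhole: the 18 regions are the holes and the 92 points are the pigeons.
If every region held at most 5 points, the total would be at most 18 × 5 = 90, which is less than 92.
So some region holds at least ⌈92/18⌉ = 6 points.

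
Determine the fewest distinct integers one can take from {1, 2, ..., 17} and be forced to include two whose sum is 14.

A set avoiding the sum 14 can contain at most one of each pair {x, 14−x}, plus the 5 elements whose complement lies outside the range or equal to its own complement.
The integers 7, …, 17 (11 of them) are such a set: any two sum to at least 7+8 = 15 > 14.
By pigeonhole, any 12th integer completes one of the 6 pairs, so 12 choices force a sum of 14.

12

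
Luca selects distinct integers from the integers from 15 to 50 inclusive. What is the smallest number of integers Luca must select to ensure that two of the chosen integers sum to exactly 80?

27

A set avoiding the sum 80 can contain at most one of each pair {x, 80−x}, plus the 16 elements whose complement lies outside the range or equal to its own complement.
The integers 15, …, 40 (26 of them) are such a set: any two sum to at least 15+16 = 31 and at most 39+40 = 79 < 80.
Any 27th integer completes one of the 10 pairs, so 27 choices force a sum of 80.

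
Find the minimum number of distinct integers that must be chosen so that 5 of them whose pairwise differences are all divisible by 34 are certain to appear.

Integers whose pairwise differences are multiples of 34 are exactly those sharing a remainder mod 34. Pigeonhole: the 34 residue classes mod 34 are the pigeonholes.
With 136 integers one could put 4 in each residue class and have no class reach 5.
The 137th integer pushes some class to 5, so 34·4 + 1 = 137.

137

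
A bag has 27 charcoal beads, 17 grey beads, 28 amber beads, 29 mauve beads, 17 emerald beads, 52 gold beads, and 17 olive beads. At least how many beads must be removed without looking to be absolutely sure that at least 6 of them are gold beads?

In the worst case for collecting gold beads, every non-gold bead comes out first.
There are 27 + 17 + 28 + 29 + 17 + 17 = 135 non-gold beads altogether.
After those, each further bead must be gold, so 135 + 6 = 141 draws guarantee 6 gold beads.

141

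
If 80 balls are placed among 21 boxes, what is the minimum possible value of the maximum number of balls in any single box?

4

The 21 boxes are the holes and the 80 balls are the pigeons.
If every box held at most 3 balls, the total would be at most 21 × 3 = 63, which is less than 80.
So some box holds at least ⌈80/21⌉ = 4 balls.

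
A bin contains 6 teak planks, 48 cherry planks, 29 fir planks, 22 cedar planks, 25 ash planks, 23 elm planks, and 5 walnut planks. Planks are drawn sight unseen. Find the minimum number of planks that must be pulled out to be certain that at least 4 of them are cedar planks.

In the worst case for collecting cedar planks, every non-cedar plank comes out first.
There are 6 + 48 + 29 + 25 + 23 + 5 = 136 non-cedar planks altogether.
After those, each further plank must be cedar, so 136 + 4 = 140 draws guarantee 4 cedar planks.

140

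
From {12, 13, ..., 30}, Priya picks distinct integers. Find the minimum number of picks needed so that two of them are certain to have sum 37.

13

A set avoiding the sum 37 can contain at most one of each pair {x, 37−x}, plus the 5 elements whose complement lies outside the range.
The integers 19, …, 30 (12 of them) are such a set: any two sum to at least 19+20 = 39 > 37.
By the pigeonhole principle, any 13th integer completes one of the 7 pairs, so 13 choices force a sum of 37.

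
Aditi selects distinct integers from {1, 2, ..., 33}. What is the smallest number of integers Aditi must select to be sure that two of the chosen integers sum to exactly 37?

19

A set avoiding the sum 37 can contain at most one of each pair {x, 37−x}, plus the 3 elements whose complement lies outside the range.
The integers 1, …, 18 (18 of them) are such a set: any two sum to at least 1+2 = 3 and at most 17+18 = 35 < 37.
Any 19th integer completes one of the 15 pairs, so 19 choices force a sum of 37.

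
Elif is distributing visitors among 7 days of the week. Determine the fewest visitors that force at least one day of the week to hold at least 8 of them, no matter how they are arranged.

With 49 visitors one could put exactly 7 in each of the 7 days of the week, and no day of the week would reach 8.
Pigeonhole: one more visitor must land in a day of the week that already has 7, giving it 8.
So 7 × 7 + 1 = 50 visitors are required.

50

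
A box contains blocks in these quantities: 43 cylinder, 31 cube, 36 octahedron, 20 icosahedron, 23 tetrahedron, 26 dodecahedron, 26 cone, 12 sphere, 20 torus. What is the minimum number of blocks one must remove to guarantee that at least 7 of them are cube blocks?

213

In the worst case for collecting cube blocks, every non-cube block comes out first.
There are 43 + 36 + 20 + 23 + 26 + 26 + 12 + 20 = 206 non-cube blocks altogether.
After those, each further block must be cube, so 206 + 7 = 213 draws guarantee 7 cube blocks.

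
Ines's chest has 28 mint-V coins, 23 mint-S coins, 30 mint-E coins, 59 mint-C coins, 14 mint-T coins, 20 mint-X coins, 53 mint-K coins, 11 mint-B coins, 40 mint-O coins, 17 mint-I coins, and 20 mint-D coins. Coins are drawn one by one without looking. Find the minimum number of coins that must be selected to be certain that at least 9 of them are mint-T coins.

In the worst case for collecting mint-T coins, every non-mint-T coin comes out first.
There are 28 + 23 + 30 + 59 + 20 + 53 + 11 + 40 + 17 + 20 = 301 non-mint-T coins altogether.
After those, each further coin must be mint-T, so 301 + 9 = 310 draws guarantee 9 mint-T coins.

310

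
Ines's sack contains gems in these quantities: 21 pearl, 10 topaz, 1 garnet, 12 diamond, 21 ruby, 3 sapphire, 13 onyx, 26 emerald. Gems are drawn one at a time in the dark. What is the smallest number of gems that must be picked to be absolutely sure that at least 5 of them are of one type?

29

An adversary could hand out at most 4 gems per type (garnet, sapphire run out sooner): 4 + 4 + 1 + 4 + 4 + 3 + 4 + 4 = 28 gems and still no type has 5.
One more gem lands in a type already at 4, so 29 draws are enough and 28 are not.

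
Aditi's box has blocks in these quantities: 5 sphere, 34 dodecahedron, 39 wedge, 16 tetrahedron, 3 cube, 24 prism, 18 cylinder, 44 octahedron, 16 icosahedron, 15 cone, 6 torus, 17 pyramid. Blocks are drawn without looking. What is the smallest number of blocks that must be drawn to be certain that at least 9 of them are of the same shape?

An adversary could hand out at most 8 blocks per shape (sphere, cube, torus run out sooner): 5 + 8 + 8 + 8 + 3 + 8 + 8 + 8 + 8 + 8 + 6 + 8 = 86 blocks and still no shape has 9.
By pigeonhole, one more block lands in a shape already at 8, so 87 draws are enough and 86 are not.

87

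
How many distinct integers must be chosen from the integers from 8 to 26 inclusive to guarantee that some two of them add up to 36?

12

A set avoiding the sum 36 can contain at most one of each pair {x, 36−x}, plus the 3 elements whose complement lies outside the range or equal to its own complement.
The integers 8, …, 18 (11 of them) are such a set: any two sum to at least 8+9 = 17 and at most 17+18 = 35 < 36.
Any 12th integer completes one of the 8 pairs, so 12 choices force a sum of 36.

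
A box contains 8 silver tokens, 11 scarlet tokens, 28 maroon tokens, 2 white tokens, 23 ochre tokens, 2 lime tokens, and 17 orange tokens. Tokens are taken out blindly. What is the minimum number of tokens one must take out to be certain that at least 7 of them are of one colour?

Put each drawn token into a box by colour. The largest draw with every box below 7 takes min(count, 6) from each colour; colours with fewer than 6 contribute all they have.
Σ min(cᵢ, 6) = 6 + 6 + 6 + 2 + 6 + 2 + 6 = 34.
Draw number 34 + 1 = 35 must push one box to 7.

35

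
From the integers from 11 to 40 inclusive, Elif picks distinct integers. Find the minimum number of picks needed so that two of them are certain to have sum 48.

Group the elements by complementary pair {x, 48−x}: {11,37}, {12,36}, {13,35}, …, giving 13 two-element pairs, the single value 24 (it cannot pair with itself since the integers are distinct), and 3 integers whose partner 48−x falls outside [11,40].
By the pigeonhole principle, treating each of those 17 groups as a pigeonhole, one can pick one integer per group — 17 integers — with no two summing to 48.
The 18th integer lands in an occupied pair, forcing a sum of 48.

18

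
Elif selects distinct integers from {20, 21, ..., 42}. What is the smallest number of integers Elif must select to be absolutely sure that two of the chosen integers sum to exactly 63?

Two chosen integers sum to 63 exactly when both halves of some pair {x, 63−x} with 21 ≤ x ≤ 63−x ≤ 42 are chosen — 11 such pairs.
The remaining 1 element (those with no distinct partner in range) can never complete a 63-sum, so the worst case takes all of them and one from each pair: 1 + 11 = 12.
The 13th integer has to be the second member of some pair, so 12 + 1 = 13.

13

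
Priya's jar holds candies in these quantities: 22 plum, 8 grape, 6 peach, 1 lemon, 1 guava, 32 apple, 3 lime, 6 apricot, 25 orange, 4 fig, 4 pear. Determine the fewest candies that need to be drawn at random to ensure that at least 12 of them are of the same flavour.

67

Put each drawn candy into a box by flavour. The largest draw with every box below 12 takes min(count, 11) from each flavour; flavours with fewer than 11 contribute all they have.
Σ min(cᵢ, 11) = 11 + 8 + 6 + 1 + 1 + 11 + 3 + 6 + 11 + 4 + 4 = 66.
Draw number 66 + 1 = 67 must push one box to 12.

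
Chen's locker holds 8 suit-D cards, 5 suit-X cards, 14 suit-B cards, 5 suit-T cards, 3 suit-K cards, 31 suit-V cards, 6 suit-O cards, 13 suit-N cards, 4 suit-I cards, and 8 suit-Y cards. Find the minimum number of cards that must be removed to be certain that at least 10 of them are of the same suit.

Pigeonhole: put each drawn card into a box by suit. The largest draw with every box below 10 takes min(count, 9) from each suit; suits with fewer than 9 contribute all they have.
Σ min(cᵢ, 9) = 8 + 5 + 9 + 5 + 3 + 9 + 6 + 9 + 4 + 8 = 66.
Draw number 66 + 1 = 67 must push one box to 10.

67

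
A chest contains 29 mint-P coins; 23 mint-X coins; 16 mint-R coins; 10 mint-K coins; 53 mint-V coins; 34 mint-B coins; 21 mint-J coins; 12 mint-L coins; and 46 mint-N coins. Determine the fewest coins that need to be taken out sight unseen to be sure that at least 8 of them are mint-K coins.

242

In the worst case for collecting mint-K coins, every non-mint-K coin comes out first.
There are 29 + 23 + 16 + 53 + 34 + 21 + 12 + 46 = 234 non-mint-K coins altogether.
After those, each further coin must be mint-K, so 234 + 8 = 242 draws guarantee 8 mint-K coins.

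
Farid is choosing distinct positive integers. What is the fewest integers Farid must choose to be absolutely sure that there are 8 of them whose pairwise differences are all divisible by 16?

Integers whose pairwise differences are multiples of 16 are exactly those sharing a remainder mod 16. The 16 residue classes mod 16 are the pigeonholes.
With 112 integers one could put 7 in each residue class and have no class reach 8.
The 113th integer pushes some class to 8, so 16·7 + 1 = 113.

113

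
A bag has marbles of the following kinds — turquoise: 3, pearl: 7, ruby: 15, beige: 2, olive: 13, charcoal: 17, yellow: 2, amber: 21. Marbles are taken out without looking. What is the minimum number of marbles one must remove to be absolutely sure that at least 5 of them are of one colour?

28

By pigeonhole, the 8 colours are the holes; the marbles drawn are the pigeons.
To avoid 5 of any one colour, the worst case takes at most 4 of each colour, or every marble of a colour that has fewer than 4.
That gives 3 + 4 + 4 + 2 + 4 + 4 + 2 + 4 = 27 marbles with no colour reaching 5.
The next marble forces some colour to 5, so 27 + 1 = 28.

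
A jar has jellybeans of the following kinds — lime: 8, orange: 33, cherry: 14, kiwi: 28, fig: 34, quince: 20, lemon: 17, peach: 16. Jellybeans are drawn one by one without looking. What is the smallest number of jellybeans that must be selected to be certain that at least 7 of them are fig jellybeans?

In the worst case for collecting fig jellybeans, every non-fig jellybean comes out first.
There are 8 + 33 + 14 + 28 + 20 + 17 + 16 = 136 non-fig jellybeans altogether.
After those, each further jellybean must be fig, so 136 + 7 = 143 draws guarantee 7 fig jellybeans.

143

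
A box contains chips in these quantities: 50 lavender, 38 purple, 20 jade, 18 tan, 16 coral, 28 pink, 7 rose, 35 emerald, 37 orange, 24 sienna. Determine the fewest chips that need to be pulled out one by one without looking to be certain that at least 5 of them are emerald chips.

In the worst case for collecting emerald chips, every non-emerald chip comes out first.
There are 50 + 38 + 20 + 18 + 16 + 28 + 7 + 37 + 24 = 238 non-emerald chips altogether.
After those, each further chip must be emerald, so 238 + 5 = 243 draws guarantee 5 emerald chips.

243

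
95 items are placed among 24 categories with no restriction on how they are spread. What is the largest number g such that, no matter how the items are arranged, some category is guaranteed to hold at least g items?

4

By pigeonhole, the 24 categories are the holes and the 95 items are the pigeons.
If every category held at most 3 items, the total would be at most 24 × 3 = 72, which is less than 95.
So some category holds at least ⌈95/24⌉ = 4 items.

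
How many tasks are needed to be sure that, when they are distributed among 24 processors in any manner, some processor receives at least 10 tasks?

217

With 216 tasks one could put exactly 9 in each of the 24 processors, and no processor would reach 10.
By the pigeonhole principle, one more task must land in a processor that already has 9, giving it 10.
So 24 × 9 + 1 = 217 tasks are required.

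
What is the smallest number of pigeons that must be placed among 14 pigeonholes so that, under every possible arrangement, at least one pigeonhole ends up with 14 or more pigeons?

183

With 182 pigeons one could put exactly 13 in each of the 14 pigeonholes, and no pigeonhole would reach 14.
Pigeonhole: one more pigeon must land in a pigeonhole that already has 13, giving it 14.
So 14 × 13 + 1 = 183 pigeons are required.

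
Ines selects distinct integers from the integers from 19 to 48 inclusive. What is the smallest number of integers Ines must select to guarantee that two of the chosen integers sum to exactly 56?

22

Group the elements by complementary pair {x, 56−x}: {19,37}, {20,36}, {21,35}, …, giving 9 two-element pairs, the single value 28 (it cannot pair with itself since the integers are distinct), and 11 integers whose partner 56−x falls outside [19,48].
By pigeonhole, treating each of those 21 groups as a pigeonhole, one can pick one integer per group — 21 integers — with no two summing to 56.
The 22nd integer lands in an occupied pair, forcing a sum of 56.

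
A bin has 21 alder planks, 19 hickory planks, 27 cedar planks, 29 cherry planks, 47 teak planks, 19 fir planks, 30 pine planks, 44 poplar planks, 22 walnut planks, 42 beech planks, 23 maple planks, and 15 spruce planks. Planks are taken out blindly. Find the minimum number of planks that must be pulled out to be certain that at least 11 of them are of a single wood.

Pigeonhole: the 12 woods are the holes; the planks drawn are the pigeons.
To avoid 11 of any one wood, the worst case takes at most 10 of each wood.
That gives 10 + 10 + 10 + 10 + 10 + 10 + 10 + 10 + 10 + 10 + 10 + 10 = 120 planks with no wood reaching 11.
The next plank forces some wood to 11, so 120 + 1 = 121.

121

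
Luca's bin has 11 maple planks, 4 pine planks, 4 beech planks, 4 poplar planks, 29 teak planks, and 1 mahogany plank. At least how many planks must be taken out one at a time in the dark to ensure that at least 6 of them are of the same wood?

An adversary could hand out at most 5 planks per wood (4 woods run out sooner): 5 + 4 + 4 + 4 + 5 + 1 = 23 planks and still no wood has 6.
One more plank lands in a wood already at 5, so 24 draws are enough and 23 are not.

24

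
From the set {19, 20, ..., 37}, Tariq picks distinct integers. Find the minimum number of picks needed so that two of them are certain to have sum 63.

14

Group the elements by complementary pair {x, 63−x}: {26,37}, {27,36}, {28,35}, …, giving 6 two-element pairs and 7 integers whose partner 63−x falls outside [19,37].
Treating each of those 13 groups as a pigeonhole, one can pick one integer per group — 13 integers — with no two summing to 63.
The 14th integer lands in an occupied pair, forcing a sum of 63.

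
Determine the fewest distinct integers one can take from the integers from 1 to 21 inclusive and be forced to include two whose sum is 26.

Group the elements by complementary pair {x, 26−x}: {5,21}, {6,20}, {7,19}, …, giving 8 two-element pairs, the single value 13 (it cannot pair with itself since the integers are distinct), and 4 integers whose partner 26−x falls outside [1,21].
Treating each of those 13 groups as a pigeonhole, one can pick one integer per group — 13 integers — with no two summing to 26.
The 14th integer lands in an occupied pair, forcing a sum of 26.

14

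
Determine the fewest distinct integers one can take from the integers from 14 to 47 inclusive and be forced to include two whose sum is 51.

23

A set avoiding the sum 51 can contain at most one of each pair {x, 51−x}, plus the 10 elements whose complement lies outside the range.
The integers 26, …, 47 (22 of them) are such a set: any two sum to at least 26+27 = 53 > 51.
Pigeonhole: any 23rd integer completes one of the 12 pairs, so 23 choices force a sum of 51.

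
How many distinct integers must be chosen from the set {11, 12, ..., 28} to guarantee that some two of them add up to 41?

Group the elements by complementary pair {x, 41−x}: {13,28}, {14,27}, {15,26}, …, giving 8 two-element pairs and 2 integers whose partner 41−x falls outside [11,28].
By pigeonhole, treating each of those 10 groups as a pigeonhole, one can pick one integer per group — 10 integers — with no two summing to 41.
The 11th integer lands in an occupied pair, forcing a sum of 41.

11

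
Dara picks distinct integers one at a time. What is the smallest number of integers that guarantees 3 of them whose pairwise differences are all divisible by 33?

Integers whose pairwise differences are multiples of 33 are exactly those sharing a remainder mod 33. By pigeonhole, the 33 residue classes mod 33 are the pigeonholes.
With 66 integers one could put 2 in each residue class and have no class reach 3.
The 67th integer pushes some class to 3, so 33·2 + 1 = 67.

67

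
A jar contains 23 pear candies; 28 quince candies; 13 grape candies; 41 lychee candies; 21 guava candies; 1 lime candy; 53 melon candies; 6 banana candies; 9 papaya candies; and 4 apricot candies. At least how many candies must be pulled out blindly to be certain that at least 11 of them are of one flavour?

An adversary could hand out at most 10 candies per flavour (4 flavours run out sooner): 10 + 10 + 10 + 10 + 10 + 1 + 10 + 6 + 9 + 4 = 80 candies and still no flavour has 11.
By the pigeonhole principle, one more candy lands in a flavour already at 10, so 81 draws are enough and 80 are not.

81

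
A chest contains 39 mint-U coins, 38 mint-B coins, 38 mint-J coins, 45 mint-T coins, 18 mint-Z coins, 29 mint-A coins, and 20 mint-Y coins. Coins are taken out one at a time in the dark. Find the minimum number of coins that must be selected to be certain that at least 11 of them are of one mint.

An adversary could hand out at most 10 coins per mint: 10 + 10 + 10 + 10 + 10 + 10 + 10 = 70 coins and still no mint has 11.
One more coin lands in a mint already at 10, so 71 draws are enough and 70 are not.

71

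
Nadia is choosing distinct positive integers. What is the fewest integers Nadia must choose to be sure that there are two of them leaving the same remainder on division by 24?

The 24 residue classes mod 24 are the pigeonholes.
With 24 integers one could put 1 in each residue class and have no class reach 2.
The 25th integer pushes some class to 2, so 24·1 + 1 = 25.

25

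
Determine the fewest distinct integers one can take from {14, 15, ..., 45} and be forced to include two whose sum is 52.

Group the elements by complementary pair {x, 52−x}: {14,38}, {15,37}, {16,36}, …, giving 12 two-element pairs; the single value 26 (it cannot pair with itself since the integers are distinct); and 7 integers whose partner 52−x falls outside [14,45].
By pigeonhole, treating each of those 20 groups as a pigeonhole, one can pick one integer per group — 20 integers — with no two summing to 52.
The 21st integer lands in an occupied pair, forcing a sum of 52.

21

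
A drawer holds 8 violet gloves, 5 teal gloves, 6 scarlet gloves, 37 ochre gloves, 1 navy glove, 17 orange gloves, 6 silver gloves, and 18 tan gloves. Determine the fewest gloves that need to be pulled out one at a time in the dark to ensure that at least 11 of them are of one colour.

Put each drawn glove into a box by colour. The largest draw with every box below 11 takes min(count, 10) from each colour; colours with fewer than 10 contribute all they have.
Σ min(cᵢ, 10) = 8 + 5 + 6 + 10 + 1 + 10 + 6 + 10 = 56.
Draw number 56 + 1 = 57 must push one box to 11.

57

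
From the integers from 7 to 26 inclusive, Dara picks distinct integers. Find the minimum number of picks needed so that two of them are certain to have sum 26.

15

A set avoiding the sum 26 can contain at most one of each pair {x, 26−x}, plus the 8 elements whose complement lies outside the range or equal to its own complement.
The integers 13, …, 26 (14 of them) are such a set: any two sum to at least 13+14 = 27 > 26.
Any 15th integer completes one of the 6 pairs, so 15 choices force a sum of 26.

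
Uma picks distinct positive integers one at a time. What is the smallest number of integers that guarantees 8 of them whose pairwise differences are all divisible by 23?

Integers whose pairwise differences are multiples of 23 are exactly those sharing a remainder mod 23. The 23 residue classes mod 23 are the pigeonholes.
With 161 integers one could put 7 in each residue class and have no class reach 8.
The 162nd integer pushes some class to 8, so 23·7 + 1 = 162.

162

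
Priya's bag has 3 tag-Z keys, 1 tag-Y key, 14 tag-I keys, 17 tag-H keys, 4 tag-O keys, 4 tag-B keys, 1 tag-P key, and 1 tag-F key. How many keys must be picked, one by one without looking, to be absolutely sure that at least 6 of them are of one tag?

An adversary could hand out at most 5 keys per tag (6 tags run out sooner): 3 + 1 + 5 + 5 + 4 + 4 + 1 + 1 = 24 keys and still no tag has 6.
Pigeonhole: one more key lands in a tag already at 5, so 25 draws are enough and 24 are not.

25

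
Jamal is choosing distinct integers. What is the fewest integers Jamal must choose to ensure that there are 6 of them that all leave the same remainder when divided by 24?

121

By the pigeonhole principle, the 24 residue classes mod 24 are the pigeonholes.
With 120 integers one could put 5 in each residue class and have no class reach 6.
The 121st integer pushes some class to 6, so 24·5 + 1 = 121.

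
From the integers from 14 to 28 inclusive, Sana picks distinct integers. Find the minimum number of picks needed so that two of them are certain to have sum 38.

A set avoiding the sum 38 can contain at most one of each pair {x, 38−x}, plus the 5 elements whose complement lies outside the range or equal to its own complement.
The integers 19, …, 28 (10 of them) are such a set: any two sum to at least 19+20 = 39 > 38.
Pigeonhole: any 11th integer completes one of the 5 pairs, so 11 choices force a sum of 38.

11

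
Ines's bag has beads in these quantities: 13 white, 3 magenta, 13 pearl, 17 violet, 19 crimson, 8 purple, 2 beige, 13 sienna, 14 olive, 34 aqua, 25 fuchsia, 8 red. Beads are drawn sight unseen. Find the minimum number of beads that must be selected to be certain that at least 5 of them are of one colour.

The 12 colours are the holes; the beads drawn are the pigeons.
To avoid 5 of any one colour, the worst case takes at most 4 of each colour, or every bead of a colour that has fewer than 4.
That gives 4 + 3 + 4 + 4 + 4 + 4 + 2 + 4 + 4 + 4 + 4 + 4 = 45 beads with no colour reaching 5.
The next bead forces some colour to 5, so 45 + 1 = 46.

46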